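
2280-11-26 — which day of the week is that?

Friday

Doomsday rule: the anchor day for the 2200s is Friday. For year 80: 80÷12 = 6 r 8, and 8÷4 = 2, so 6+8+2 = 16.
Friday + 16 ≡ Sunday — that's 2280's doomsday.
In November the doomsday date is Nov 7.
Nov 26 is 19 days after Nov 7; 19 mod 7 = 5, so Sunday + 5 = Friday.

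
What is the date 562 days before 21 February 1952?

August 8, 1950

−365 (one year) → Feb 21, 1951 (197 left).
−21 → Jan 31, 1951 (end of Jan, 31 days; 176 left).
−31 → Dec 31, 1950 (end of Dec, 31 days; 145 left).
−31 → Nov 30, 1950 (end of Nov, 30 days; 114 left).
−30 → Oct 31, 1950 (end of Oct, 31 days; 84 left).
−31 → Sep 30, 1950 (end of Sep, 30 days; 53 left).
−30 → Aug 31, 1950 (end of Aug, 31 days; 23 left).
−23 → Aug 8, 1950.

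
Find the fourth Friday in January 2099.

January 1, 2099 is a Thursday.
The first Friday is therefore January 2 (1 days later).
The fourth Friday is 2 + 3×7 = January 23.

January 23, 2099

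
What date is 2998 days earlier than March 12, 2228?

−366 (one year; includes Feb 29, 2228) → Mar 12, 2227 (2632 left).
−365 (one year) → Mar 12, 2226 (2267 left).
−365 (one year) → Mar 12, 2225 (1902 left).
−365 (one year) → Mar 12, 2224 (1537 left).
−366 (one year; includes Feb 29, 2224) → Mar 12, 2223 (1171 left).
−365 (one year) → Mar 12, 2222 (806 left).
−365 (one year) → Mar 12, 2221 (441 left).
−365 (one year) → Mar 12, 2220 (76 left).
−12 → Feb 29, 2220 (end of Feb, 29 days; 64 left).
−29 → Jan 31, 2220 (end of Jan, 31 days; 35 left).
−31 → Dec 31, 2219 (end of Dec, 31 days; 4 left).
−4 → Dec 27, 2219.

December 27, 2219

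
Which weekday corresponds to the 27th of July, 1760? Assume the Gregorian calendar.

Sunday

Doomsday rule: the anchor day for the 1700s is Sunday. For year 60: 60÷12 = 5 r 0, and 0÷4 = 0, so 5+0+0 = 5.
Sunday + 5 ≡ Friday — that's 1760's doomsday.
In July the doomsday date is Jul 11.
Jul 27 is 16 days after Jul 11; 16 mod 7 = 2, so Friday + 2 = Sunday.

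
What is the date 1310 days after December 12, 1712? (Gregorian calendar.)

July 14, 1716

+365 (one year) → Dec 12, 1713 (945 left).
+365 (one year) → Dec 12, 1714 (580 left).
+365 (one year) → Dec 12, 1715 (215 left).
Dec has 31 days: +20 → Jan 1, 1716 (195 left).
Jan has 31 days: +31 → Feb 1, 1716 (164 left).
Feb has 29 days: +29 → Mar 1, 1716 (135 left).
Mar has 31 days: +31 → Apr 1, 1716 (104 left).
Apr has 30 days: +30 → May 1, 1716 (74 left).
May has 31 days: +31 → Jun 1, 1716 (43 left).
Jun has 30 days: +30 → Jul 1, 1716 (13 left).
+13 → Jul 14, 1716.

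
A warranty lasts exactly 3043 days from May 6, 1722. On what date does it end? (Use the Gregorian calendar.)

+365 (one year) → May 6, 1723 (2678 left).
+366 (one year; includes Feb 29, 1724) → May 6, 1724 (2312 left).
+365 (one year) → May 6, 1725 (1947 left).
+365 (one year) → May 6, 1726 (1582 left).
+365 (one year) → May 6, 1727 (1217 left).
+366 (one year; includes Feb 29, 1728) → May 6, 1728 (851 left).
+365 (one year) → May 6, 1729 (486 left).
+365 (one year) → May 6, 1730 (121 left).
May has 31 days: +26 → Jun 1, 1730 (95 left).
Jun has 30 days: +30 → Jul 1, 1730 (65 left).
Jul has 31 days: +31 → Aug 1, 1730 (34 left).
Aug has 31 days: +31 → Sep 1, 1730 (3 left).
+3 → Sep 4, 1730.

September 4, 1730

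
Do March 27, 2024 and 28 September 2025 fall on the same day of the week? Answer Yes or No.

From Mar 27, 2024 to Sep 28, 2025 is 550 days.
550 mod 7 = 4, so they are different weekdays.
(Mar 27, 2024 is a Wednesday; Sep 28, 2025 is a Sunday.)

No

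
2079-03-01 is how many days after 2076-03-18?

Mar 18, 2076 → Mar 18, 2077: 365 days.
Mar 18, 2077 → Mar 18, 2078: 365 days.
Mar 18, 2078 → Apr 18, 2078: 31 days (March has 31).
Apr 18, 2078 → May 18, 2078: 30 days (April has 30).
May 18, 2078 → Jun 18, 2078: 31 days (May has 31).
Jun 18, 2078 → Jul 18, 2078: 30 days (June has 30).
Jul 18, 2078 → Aug 18, 2078: 31 days (July has 31).
Aug 18, 2078 → Sep 18, 2078: 31 days (August has 31).
Sep 18, 2078 → Oct 18, 2078: 30 days (September has 30).
Oct 18, 2078 → Nov 18, 2078: 31 days (October has 31).
Nov 18, 2078 → Dec 18, 2078: 30 days (November has 30).
Dec 18, 2078 → Jan 18, 2079: 31 days (December has 31).
Jan 18, 2079 → Feb 18, 2079: 31 days (January has 31).
Feb 18, 2079 → Mar 1, 2079: 11 days.
Total: 1078 days.

1078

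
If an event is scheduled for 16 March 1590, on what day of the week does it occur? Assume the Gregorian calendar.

Doomsday rule: the anchor day for the 1500s is Wednesday. For year 90: 90÷12 = 7 r 6, and 6÷4 = 1, so 7+6+1 = 14.
Wednesday + 14 ≡ Wednesday — that's 1590's doomsday.
In March the doomsday date is Mar 14.
Mar 16 is 2 days after Mar 14; 2 mod 7 = 2, so Wednesday + 2 = Friday.

Friday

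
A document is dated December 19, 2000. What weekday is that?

Tuesday

Doomsday rule: the anchor day for the 2000s is Tuesday. For year 00: 0÷12 = 0 r 0, and 0÷4 = 0, so 0+0+0 = 0.
Tuesday + 0 ≡ Tuesday — that's 2000's doomsday.
In December the doomsday date is Dec 12.
Dec 19 is 7 days after Dec 12; 7 mod 7 = 0, so Tuesday + 0 = Tuesday.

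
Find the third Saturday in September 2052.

September 1, 2052 is a Sunday.
The first Saturday is therefore September 7 (6 days later).
The third Saturday is 7 + 2×7 = September 21.

September 21, 2052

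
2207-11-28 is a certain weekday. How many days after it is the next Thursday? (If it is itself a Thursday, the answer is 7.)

Nov 28, 2207 is a Saturday.
From Saturday to the next Thursday is 5 days.

5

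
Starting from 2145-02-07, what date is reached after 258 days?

October 23, 2145

Feb has 28 days: +22 → Mar 1, 2145 (236 left).
Mar has 31 days: +31 → Apr 1, 2145 (205 left).
Apr has 30 days: +30 → May 1, 2145 (175 left).
May has 31 days: +31 → Jun 1, 2145 (144 left).
Jun has 30 days: +30 → Jul 1, 2145 (114 left).
Jul has 31 days: +31 → Aug 1, 2145 (83 left).
Aug has 31 days: +31 → Sep 1, 2145 (52 left).
Sep has 30 days: +30 → Oct 1, 2145 (22 left).
+22 → Oct 23, 2145.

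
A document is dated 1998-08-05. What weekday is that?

Doomsday rule: the anchor day for the 1900s is Wednesday. For year 98: 98÷12 = 8 r 2, and 2÷4 = 0, so 8+2+0 = 10.
Wednesday + 10 ≡ Saturday — that's 1998's doomsday.
In August the doomsday date is Aug 8.
Aug 5 is 3 days before Aug 8; 3 mod 7 = 3, so Saturday − 3 = Wednesday.

Wednesday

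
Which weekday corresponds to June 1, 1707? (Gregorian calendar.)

Doomsday rule: the anchor day for the 1700s is Sunday. For year 07: 7÷12 = 0 r 7, and 7÷4 = 1, so 0+7+1 = 8.
Sunday + 8 ≡ Monday — that's 1707's doomsday.
In June the doomsday date is Jun 6.
Jun 1 is 5 days before Jun 6; 5 mod 7 = 5, so Monday − 5 = Wednesday.

Wednesday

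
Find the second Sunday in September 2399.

September 1, 2399 is a Wednesday.
The first Sunday is therefore September 5 (4 days later).
The second Sunday is 5 + 1×7 = September 12.

September 12, 2399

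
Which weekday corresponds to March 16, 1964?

Monday

Doomsday rule: the anchor day for the 1900s is Wednesday. For year 64: 64÷12 = 5 r 4, and 4÷4 = 1, so 5+4+1 = 10.
Wednesday + 10 ≡ Saturday — that's 1964's doomsday.
In March the doomsday date is Mar 14.
Mar 16 is 2 days after Mar 14; 2 mod 7 = 2, so Saturday + 2 = Monday.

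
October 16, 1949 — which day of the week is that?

Sunday

January 1, 1949 is a Saturday.
Jan 1, 1949 → Feb 1, 1949: 31 days (January has 31).
Feb 1, 1949 → Mar 1, 1949: 28 days (February has 28).
Mar 1, 1949 → Apr 1, 1949: 31 days (March has 31).
Apr 1, 1949 → May 1, 1949: 30 days (April has 30).
May 1, 1949 → Jun 1, 1949: 31 days (May has 31).
Jun 1, 1949 → Jul 1, 1949: 30 days (June has 30).
Jul 1, 1949 → Aug 1, 1949: 31 days (July has 31).
Aug 1, 1949 → Sep 1, 1949: 31 days (August has 31).
Sep 1, 1949 → Oct 1, 1949: 30 days (September has 30).
Oct 1, 1949 → Oct 16, 1949: 15 days.
Total: 288 days.
288 mod 7 = 1, so Saturday + 1 = Sunday.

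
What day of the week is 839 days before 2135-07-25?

Tuesday

First find the weekday of Jul 25, 2135. Doomsday rule: the anchor day for the 2100s is Sunday. For year 35: 35÷12 = 2 r 11, and 11÷4 = 2, so 2+11+2 = 15.
Sunday + 15 ≡ Monday — that's 2135's doomsday.
In July the doomsday date is Jul 11.
Jul 25 is 14 days after Jul 11; 14 mod 7 = 0, so Monday + 0 = Monday.
839 mod 7 = 6, so 839 days before a Monday is Monday − 6 = Tuesday.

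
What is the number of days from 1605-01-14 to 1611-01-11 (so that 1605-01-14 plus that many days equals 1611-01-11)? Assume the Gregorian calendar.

2188

Jan 14, 1605 → Jan 14, 1606: 365 days.
Jan 14, 1606 → Jan 14, 1607: 365 days.
Jan 14, 1607 → Jan 14, 1608: 365 days.
Jan 14, 1608 → Jan 14, 1609: 366 days (Feb 29, 1608 is in that span).
Jan 14, 1609 → Jan 14, 1610: 365 days.
Jan 14, 1610 → Feb 14, 1610: 31 days (January has 31).
Feb 14, 1610 → Mar 14, 1610: 28 days (February has 28).
Mar 14, 1610 → Apr 14, 1610: 31 days (March has 31).
Apr 14, 1610 → May 14, 1610: 30 days (April has 30).
May 14, 1610 → Jun 14, 1610: 31 days (May has 31).
Jun 14, 1610 → Jul 14, 1610: 30 days (June has 30).
Jul 14, 1610 → Aug 14, 1610: 31 days (July has 31).
Aug 14, 1610 → Sep 14, 1610: 31 days (August has 31).
Sep 14, 1610 → Oct 14, 1610: 30 days (September has 30).
Oct 14, 1610 → Nov 14, 1610: 31 days (October has 31).
Nov 14, 1610 → Dec 14, 1610: 30 days (November has 30).
Dec 14, 1610 → Jan 11, 1611: 28 days.
Total: 2188 days.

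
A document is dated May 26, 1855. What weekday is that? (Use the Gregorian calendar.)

Saturday

Doomsday rule: the anchor day for the 1800s is Friday. For year 55: 55÷12 = 4 r 7, and 7÷4 = 1, so 4+7+1 = 12.
Friday + 12 ≡ Wednesday — that's 1855's doomsday.
In May the doomsday date is May 9.
May 26 is 17 days after May 9; 17 mod 7 = 3, so Wednesday + 3 = Saturday.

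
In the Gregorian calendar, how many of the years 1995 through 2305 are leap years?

75

Multiples of 4 in [1995,2305]: 78.
Of those, multiples of 100: 4 (not leap unless ÷400).
Multiples of 400: 1.
Leap years = 78 − 4 + 1 = 75.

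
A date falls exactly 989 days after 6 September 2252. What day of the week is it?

Wednesday

First find the weekday of Sep 6, 2252. Doomsday rule: the anchor day for the 2200s is Friday. For year 52: 52÷12 = 4 r 4, and 4÷4 = 1, so 4+4+1 = 9.
Friday + 9 ≡ Sunday — that's 2252's doomsday.
In September the doomsday date is Sep 5.
Sep 6 is 1 day after Sep 5; 1 mod 7 = 1, so Sunday + 1 = Monday.
989 mod 7 = 2, so 989 days after a Monday is Monday + 2 = Wednesday.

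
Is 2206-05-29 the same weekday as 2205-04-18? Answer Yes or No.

Yes

From Apr 18, 2205 to May 29, 2206 is 406 days.
406 mod 7 = 0, so they are the same weekday.
(Apr 18, 2205 is a Thursday; May 29, 2206 is a Thursday.)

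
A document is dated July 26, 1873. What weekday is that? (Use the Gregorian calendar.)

January 1, 1873 is a Wednesday.
Jan 1, 1873 → Feb 1, 1873: 31 days (January has 31).
Feb 1, 1873 → Mar 1, 1873: 28 days (February has 28).
Mar 1, 1873 → Apr 1, 1873: 31 days (March has 31).
Apr 1, 1873 → May 1, 1873: 30 days (April has 30).
May 1, 1873 → Jun 1, 1873: 31 days (May has 31).
Jun 1, 1873 → Jul 1, 1873: 30 days (June has 30).
Jul 1, 1873 → Jul 26, 1873: 25 days.
Total: 206 days.
206 mod 7 = 3, so Wednesday + 3 = Saturday.

Saturday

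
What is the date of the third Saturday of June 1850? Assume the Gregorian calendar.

June 1, 1850 is a Saturday.
The first Saturday is therefore June 1 (same day).
The third Saturday is 1 + 2×7 = June 15.

June 15, 1850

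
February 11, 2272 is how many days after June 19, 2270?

602

Jun 19, 2270 → Jun 19, 2271: 365 days.
Jun 19, 2271 → Jul 19, 2271: 30 days (June has 30).
Jul 19, 2271 → Aug 19, 2271: 31 days (July has 31).
Aug 19, 2271 → Sep 19, 2271: 31 days (August has 31).
Sep 19, 2271 → Oct 19, 2271: 30 days (September has 30).
Oct 19, 2271 → Nov 19, 2271: 31 days (October has 31).
Nov 19, 2271 → Dec 19, 2271: 30 days (November has 30).
Dec 19, 2271 → Jan 19, 2272: 31 days (December has 31).
Jan 19, 2272 → Feb 11, 2272: 23 days.
Total: 602 days.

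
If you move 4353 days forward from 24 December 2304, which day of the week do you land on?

First find the weekday of Dec 24, 2304. Doomsday rule: the anchor day for the 2300s is Wednesday. For year 04: 4÷12 = 0 r 4, and 4÷4 = 1, so 0+4+1 = 5.
Wednesday + 5 ≡ Monday — that's 2304's doomsday.
In December the doomsday date is Dec 12.
Dec 24 is 12 days after Dec 12; 12 mod 7 = 5, so Monday + 5 = Saturday.
4353 mod 7 = 6, so 4353 days after a Saturday is Saturday + 6 = Friday.

Friday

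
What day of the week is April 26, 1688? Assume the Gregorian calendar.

Doomsday rule: the anchor day for the 1600s is Tuesday. For year 88: 88÷12 = 7 r 4, and 4÷4 = 1, so 7+4+1 = 12.
Tuesday + 12 ≡ Sunday — that's 1688's doomsday.
In April the doomsday date is Apr 4.
Apr 26 is 22 days after Apr 4; 22 mod 7 = 1, so Sunday + 1 = Monday.

Monday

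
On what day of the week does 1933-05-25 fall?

Doomsday rule: the anchor day for the 1900s is Wednesday. For year 33: 33÷12 = 2 r 9, and 9÷4 = 2, so 2+9+2 = 13.
Wednesday + 13 ≡ Tuesday — that's 1933's doomsday.
In May the doomsday date is May 9.
May 25 is 16 days after May 9; 16 mod 7 = 2, so Tuesday + 2 = Thursday.

Thursday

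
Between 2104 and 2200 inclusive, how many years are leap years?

Multiples of 4 in [2104,2200]: 25.
Of those, multiples of 100: 1 (not leap unless ÷400).
Multiples of 400: 0.
Leap years = 25 − 1 + 0 = 24.

24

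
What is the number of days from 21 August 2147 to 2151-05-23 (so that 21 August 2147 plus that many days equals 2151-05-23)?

Aug 21, 2147 → Aug 21, 2148: 366 days (Feb 29, 2148 is in that span).
Aug 21, 2148 → Aug 21, 2149: 365 days.
Aug 21, 2149 → Aug 21, 2150: 365 days.
Aug 21, 2150 → Sep 21, 2150: 31 days (August has 31).
Sep 21, 2150 → Oct 21, 2150: 30 days (September has 30).
Oct 21, 2150 → Nov 21, 2150: 31 days (October has 31).
Nov 21, 2150 → Dec 21, 2150: 30 days (November has 30).
Dec 21, 2150 → Jan 21, 2151: 31 days (December has 31).
Jan 21, 2151 → Feb 21, 2151: 31 days (January has 31).
Feb 21, 2151 → Mar 21, 2151: 28 days (February has 28).
Mar 21, 2151 → Apr 21, 2151: 31 days (March has 31).
Apr 21, 2151 → May 21, 2151: 30 days (April has 30).
May 21, 2151 → May 23, 2151: 2 days.
Total: 1371 days.

1371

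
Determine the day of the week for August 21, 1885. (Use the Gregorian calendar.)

Friday

January 1, 1885 is a Thursday.
Jan 1, 1885 → Feb 1, 1885: 31 days (January has 31).
Feb 1, 1885 → Mar 1, 1885: 28 days (February has 28).
Mar 1, 1885 → Apr 1, 1885: 31 days (March has 31).
Apr 1, 1885 → May 1, 1885: 30 days (April has 30).
May 1, 1885 → Jun 1, 1885: 31 days (May has 31).
Jun 1, 1885 → Jul 1, 1885: 30 days (June has 30).
Jul 1, 1885 → Aug 1, 1885: 31 days (July has 31).
Aug 1, 1885 → Aug 21, 1885: 20 days.
Total: 232 days.
232 mod 7 = 1, so Thursday + 1 = Friday.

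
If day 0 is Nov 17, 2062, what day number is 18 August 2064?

Nov 17, 2062 → Nov 17, 2063: 365 days.
Nov 17, 2063 → Dec 17, 2063: 30 days (November has 30).
Dec 17, 2063 → Jan 17, 2064: 31 days (December has 31).
Jan 17, 2064 → Feb 17, 2064: 31 days (January has 31).
Feb 17, 2064 → Mar 17, 2064: 29 days (February has 29).
Mar 17, 2064 → Apr 17, 2064: 31 days (March has 31).
Apr 17, 2064 → May 17, 2064: 30 days (April has 30).
May 17, 2064 → Jun 17, 2064: 31 days (May has 31).
Jun 17, 2064 → Jul 17, 2064: 30 days (June has 30).
Jul 17, 2064 → Aug 17, 2064: 31 days (July has 31).
Aug 17, 2064 → Aug 18, 2064: 1 days.
Total: 640 days.

640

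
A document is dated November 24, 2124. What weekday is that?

Friday

Doomsday rule: the anchor day for the 2100s is Sunday. For year 24: 24÷12 = 2 r 0, and 0÷4 = 0, so 2+0+0 = 2.
Sunday + 2 ≡ Tuesday — that's 2124's doomsday.
In November the doomsday date is Nov 7.
Nov 24 is 17 days after Nov 7; 17 mod 7 = 3, so Tuesday + 3 = Friday.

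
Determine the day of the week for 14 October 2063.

Sunday

Doomsday rule: the anchor day for the 2000s is Tuesday. For year 63: 63÷12 = 5 r 3, and 3÷4 = 0, so 5+3+0 = 8.
Tuesday + 8 ≡ Wednesday — that's 2063's doomsday.
In October the doomsday date is Oct 10.
Oct 14 is 4 days after Oct 10; 4 mod 7 = 4, so Wednesday + 4 = Sunday.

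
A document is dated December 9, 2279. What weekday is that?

Tuesday

Doomsday rule: the anchor day for the 2200s is Friday. For year 79: 79÷12 = 6 r 7, and 7÷4 = 1, so 6+7+1 = 14.
Friday + 14 ≡ Friday — that's 2279's doomsday.
In December the doomsday date is Dec 12.
Dec 9 is 3 days before Dec 12; 3 mod 7 = 3, so Friday − 3 = Tuesday.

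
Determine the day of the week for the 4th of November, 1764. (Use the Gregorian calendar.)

Sunday

Doomsday rule: the anchor day for the 1700s is Sunday. For year 64: 64÷12 = 5 r 4, and 4÷4 = 1, so 5+4+1 = 10.
Sunday + 10 ≡ Wednesday — that's 1764's doomsday.
In November the doomsday date is Nov 7.
Nov 4 is 3 days before Nov 7; 3 mod 7 = 3, so Wednesday − 3 = Sunday.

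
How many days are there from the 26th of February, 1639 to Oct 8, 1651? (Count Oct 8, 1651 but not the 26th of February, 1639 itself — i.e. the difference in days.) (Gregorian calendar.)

Feb 26, 1639 → Feb 26, 1640: 365 days.
Feb 26, 1640 → Feb 26, 1641: 366 days (Feb 29, 1640 is in that span).
Feb 26, 1641 → Feb 26, 1642: 365 days.
Feb 26, 1642 → Feb 26, 1643: 365 days.
Feb 26, 1643 → Feb 26, 1644: 365 days.
Feb 26, 1644 → Feb 26, 1645: 366 days (Feb 29, 1644 is in that span).
Feb 26, 1645 → Feb 26, 1646: 365 days.
Feb 26, 1646 → Feb 26, 1647: 365 days.
Feb 26, 1647 → Feb 26, 1648: 365 days.
Feb 26, 1648 → Feb 26, 1649: 366 days (Feb 29, 1648 is in that span).
Feb 26, 1649 → Feb 26, 1650: 365 days.
Feb 26, 1650 → Feb 26, 1651: 365 days.
Feb 26, 1651 → Mar 26, 1651: 28 days (February has 28).
Mar 26, 1651 → Apr 26, 1651: 31 days (March has 31).
Apr 26, 1651 → May 26, 1651: 30 days (April has 30).
May 26, 1651 → Jun 26, 1651: 31 days (May has 31).
Jun 26, 1651 → Jul 26, 1651: 30 days (June has 30).
Jul 26, 1651 → Aug 26, 1651: 31 days (July has 31).
Aug 26, 1651 → Sep 26, 1651: 31 days (August has 31).
Sep 26, 1651 → Oct 8, 1651: 12 days.
Total: 4607 days.

4607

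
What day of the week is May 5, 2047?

Doomsday rule: the anchor day for the 2000s is Tuesday. For year 47: 47÷12 = 3 r 11, and 11÷4 = 2, so 3+11+2 = 16.
Tuesday + 16 ≡ Thursday — that's 2047's doomsday.
In May the doomsday date is May 9.
May 5 is 4 days before May 9; 4 mod 7 = 4, so Thursday − 4 = Sunday.

Sunday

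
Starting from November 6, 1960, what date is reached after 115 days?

Nov has 30 days: +25 → Dec 1, 1960 (90 left).
Dec has 31 days: +31 → Jan 1, 1961 (59 left).
Jan has 31 days: +31 → Feb 1, 1961 (28 left).
Feb has 28 days: +28 → Mar 1, 1961 (0 left).

March 1, 1961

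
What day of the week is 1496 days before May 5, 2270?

May 5, 2270 is a Thursday.
1496 mod 7 = 5, so 1496 days before a Thursday is Thursday − 5 = Saturday.

Saturday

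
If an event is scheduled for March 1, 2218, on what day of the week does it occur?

Doomsday rule: the anchor day for the 2200s is Friday. For year 18: 18÷12 = 1 r 6, and 6÷4 = 1, so 1+6+1 = 8.
Friday + 8 ≡ Saturday — that's 2218's doomsday.
In March the doomsday date is Mar 14.
Mar 1 is 13 days before Mar 14; 13 mod 7 = 6, so Saturday − 6 = Sunday.

Sunday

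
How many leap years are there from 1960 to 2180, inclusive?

55

Multiples of 4 in [1960,2180]: 56.
Of those, multiples of 100: 2 (not leap unless ÷400).
Multiples of 400: 1.
Leap years = 56 − 2 + 1 = 55.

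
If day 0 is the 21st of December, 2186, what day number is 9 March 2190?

Dec 21, 2186 → Dec 21, 2187: 365 days.
Dec 21, 2187 → Dec 21, 2188: 366 days (Feb 29, 2188 is in that span).
Dec 21, 2188 → Dec 21, 2189: 365 days.
Dec 21, 2189 → Jan 21, 2190: 31 days (December has 31).
Jan 21, 2190 → Feb 21, 2190: 31 days (January has 31).
Feb 21, 2190 → Mar 9, 2190: 16 days.
Total: 1174 days.

1174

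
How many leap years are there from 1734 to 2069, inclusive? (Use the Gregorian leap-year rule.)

Multiples of 4 in [1734,2069]: 84.
Of those, multiples of 100: 3 (not leap unless ÷400).
Multiples of 400: 1.
Leap years = 84 − 3 + 1 = 82.

82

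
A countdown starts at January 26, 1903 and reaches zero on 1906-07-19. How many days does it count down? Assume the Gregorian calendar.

1270

Jan 26, 1903 → Jan 26, 1904: 365 days.
Jan 26, 1904 → Jan 26, 1905: 366 days (Feb 29, 1904 is in that span).
Jan 26, 1905 → Jan 26, 1906: 365 days.
Jan 26, 1906 → Feb 26, 1906: 31 days (January has 31).
Feb 26, 1906 → Mar 26, 1906: 28 days (February has 28).
Mar 26, 1906 → Apr 26, 1906: 31 days (March has 31).
Apr 26, 1906 → May 26, 1906: 30 days (April has 30).
May 26, 1906 → Jun 26, 1906: 31 days (May has 31).
Jun 26, 1906 → Jul 19, 1906: 23 days.
Total: 1270 days.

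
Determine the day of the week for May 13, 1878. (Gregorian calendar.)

Doomsday rule: the anchor day for the 1800s is Friday. For year 78: 78÷12 = 6 r 6, and 6÷4 = 1, so 6+6+1 = 13.
Friday + 13 ≡ Thursday — that's 1878's doomsday.
In May the doomsday date is May 9.
May 13 is 4 days after May 9; 4 mod 7 = 4, so Thursday + 4 = Monday.

Monday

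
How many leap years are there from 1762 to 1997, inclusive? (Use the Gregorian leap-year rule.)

Multiples of 4 in [1762,1997]: 59.
Of those, multiples of 100: 2 (not leap unless ÷400).
Multiples of 400: 0.
Leap years = 59 − 2 + 0 = 57.

57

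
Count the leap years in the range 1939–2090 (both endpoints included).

38

Multiples of 4 in [1939,2090]: 38.
Of those, multiples of 100: 1 (not leap unless ÷400).
Multiples of 400: 1.
Leap years = 38 − 1 + 1 = 38.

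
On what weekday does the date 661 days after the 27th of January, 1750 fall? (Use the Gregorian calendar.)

Friday

Jan 27, 1750 is a Tuesday.
661 mod 7 = 3, so 661 days after a Tuesday is Tuesday + 3 = Friday.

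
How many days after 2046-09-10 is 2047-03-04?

Sep 10, 2046 → Oct 10, 2046: 30 days (September has 30).
Oct 10, 2046 → Nov 10, 2046: 31 days (October has 31).
Nov 10, 2046 → Dec 10, 2046: 30 days (November has 30).
Dec 10, 2046 → Jan 10, 2047: 31 days (December has 31).
Jan 10, 2047 → Feb 10, 2047: 31 days (January has 31).
Feb 10, 2047 → Mar 4, 2047: 22 days.
Total: 175 days.

175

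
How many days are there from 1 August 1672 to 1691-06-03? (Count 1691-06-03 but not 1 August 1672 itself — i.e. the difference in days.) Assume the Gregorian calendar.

Aug 1, 1672 → Aug 1, 1673: 365 days.
Aug 1, 1673 → Aug 1, 1674: 365 days.
Aug 1, 1674 → Aug 1, 1675: 365 days.
Aug 1, 1675 → Aug 1, 1676: 366 days (Feb 29, 1676 is in that span).
Aug 1, 1676 → Aug 1, 1677: 365 days.
Aug 1, 1677 → Aug 1, 1678: 365 days.
Aug 1, 1678 → Aug 1, 1679: 365 days.
Aug 1, 1679 → Aug 1, 1680: 366 days (Feb 29, 1680 is in that span).
Aug 1, 1680 → Aug 1, 1681: 365 days.
Aug 1, 1681 → Aug 1, 1682: 365 days.
Aug 1, 1682 → Aug 1, 1683: 365 days.
Aug 1, 1683 → Aug 1, 1684: 366 days (Feb 29, 1684 is in that span).
Aug 1, 1684 → Aug 1, 1685: 365 days.
Aug 1, 1685 → Aug 1, 1686: 365 days.
Aug 1, 1686 → Aug 1, 1687: 365 days.
Aug 1, 1687 → Aug 1, 1688: 366 days (Feb 29, 1688 is in that span).
Aug 1, 1688 → Aug 1, 1689: 365 days.
Aug 1, 1689 → Aug 1, 1690: 365 days.
Aug 1, 1690 → Sep 1, 1690: 31 days (August has 31).
Sep 1, 1690 → Oct 1, 1690: 30 days (September has 30).
Oct 1, 1690 → Nov 1, 1690: 31 days (October has 31).
Nov 1, 1690 → Dec 1, 1690: 30 days (November has 30).
Dec 1, 1690 → Jan 1, 1691: 31 days (December has 31).
Jan 1, 1691 → Feb 1, 1691: 31 days (January has 31).
Feb 1, 1691 → Mar 1, 1691: 28 days (February has 28).
Mar 1, 1691 → Apr 1, 1691: 31 days (March has 31).
Apr 1, 1691 → May 1, 1691: 30 days (April has 30).
May 1, 1691 → Jun 1, 1691: 31 days (May has 31).
Jun 1, 1691 → Jun 3, 1691: 2 days.
Total: 6880 days.

6880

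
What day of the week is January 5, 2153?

Doomsday rule: the anchor day for the 2100s is Sunday. For year 53: 53÷12 = 4 r 5, and 5÷4 = 1, so 4+5+1 = 10.
Sunday + 10 ≡ Wednesday — that's 2153's doomsday.
In January the doomsday date is Jan 3 (2153 is not a leap year).
Jan 5 is 2 days after Jan 3; 2 mod 7 = 2, so Wednesday + 2 = Friday.

Friday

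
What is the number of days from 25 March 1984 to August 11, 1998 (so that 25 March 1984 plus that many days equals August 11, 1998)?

5252

Mar 25, 1984 → Mar 25, 1985: 365 days.
Mar 25, 1985 → Mar 25, 1986: 365 days.
Mar 25, 1986 → Mar 25, 1987: 365 days.
Mar 25, 1987 → Mar 25, 1988: 366 days (Feb 29, 1988 is in that span).
Mar 25, 1988 → Mar 25, 1989: 365 days.
Mar 25, 1989 → Mar 25, 1990: 365 days.
Mar 25, 1990 → Mar 25, 1991: 365 days.
Mar 25, 1991 → Mar 25, 1992: 366 days (Feb 29, 1992 is in that span).
Mar 25, 1992 → Mar 25, 1993: 365 days.
Mar 25, 1993 → Mar 25, 1994: 365 days.
Mar 25, 1994 → Mar 25, 1995: 365 days.
Mar 25, 1995 → Mar 25, 1996: 366 days (Feb 29, 1996 is in that span).
Mar 25, 1996 → Mar 25, 1997: 365 days.
Mar 25, 1997 → Mar 25, 1998: 365 days.
Mar 25, 1998 → Apr 25, 1998: 31 days (March has 31).
Apr 25, 1998 → May 25, 1998: 30 days (April has 30).
May 25, 1998 → Jun 25, 1998: 31 days (May has 31).
Jun 25, 1998 → Jul 25, 1998: 30 days (June has 30).
Jul 25, 1998 → Aug 11, 1998: 17 days.
Total: 5252 days.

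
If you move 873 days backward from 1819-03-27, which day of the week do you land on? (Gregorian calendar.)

First find the weekday of Mar 27, 1819. Doomsday rule: the anchor day for the 1800s is Friday. For year 19: 19÷12 = 1 r 7, and 7÷4 = 1, so 1+7+1 = 9.
Friday + 9 ≡ Sunday — that's 1819's doomsday.
In March the doomsday date is Mar 14.
Mar 27 is 13 days after Mar 14; 13 mod 7 = 6, so Sunday + 6 = Saturday.
873 mod 7 = 5, so 873 days before a Saturday is Saturday − 5 = Monday.

Monday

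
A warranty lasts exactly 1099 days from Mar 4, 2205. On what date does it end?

+365 (one year) → Mar 4, 2206 (734 left).
+365 (one year) → Mar 4, 2207 (369 left).
Mar has 31 days: +28 → Apr 1, 2207 (341 left).
Apr has 30 days: +30 → May 1, 2207 (311 left).
May has 31 days: +31 → Jun 1, 2207 (280 left).
Jun has 30 days: +30 → Jul 1, 2207 (250 left).
Jul has 31 days: +31 → Aug 1, 2207 (219 left).
Aug has 31 days: +31 → Sep 1, 2207 (188 left).
Sep has 30 days: +30 → Oct 1, 2207 (158 left).
Oct has 31 days: +31 → Nov 1, 2207 (127 left).
Nov has 30 days: +30 → Dec 1, 2207 (97 left).
Dec has 31 days: +31 → Jan 1, 2208 (66 left).
Jan has 31 days: +31 → Feb 1, 2208 (35 left).
Feb has 29 days: +29 → Mar 1, 2208 (6 left).
+6 → Mar 7, 2208.

March 7, 2208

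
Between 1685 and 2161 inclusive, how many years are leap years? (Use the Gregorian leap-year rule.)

115

Multiples of 4 in [1685,2161]: 119.
Of those, multiples of 100: 5 (not leap unless ÷400).
Multiples of 400: 1.
Leap years = 119 − 5 + 1 = 115.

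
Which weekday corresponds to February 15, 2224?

Sunday

Doomsday rule: the anchor day for the 2200s is Friday. For year 24: 24÷12 = 2 r 0, and 0÷4 = 0, so 2+0+0 = 2.
Friday + 2 ≡ Sunday — that's 2224's doomsday.
In February the doomsday date is Feb 29 (2224 is a leap year (divisible by 4)).
Feb 15 is 14 days before Feb 29; 14 mod 7 = 0, so Sunday − 0 = Sunday.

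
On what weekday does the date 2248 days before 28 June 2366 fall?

Jun 28, 2366 is a Tuesday.
2248 mod 7 = 1, so 2248 days before a Tuesday is Tuesday − 1 = Monday.

Monday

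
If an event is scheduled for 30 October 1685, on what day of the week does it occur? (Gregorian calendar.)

Doomsday rule: the anchor day for the 1600s is Tuesday. For year 85: 85÷12 = 7 r 1, and 1÷4 = 0, so 7+1+0 = 8.
Tuesday + 8 ≡ Wednesday — that's 1685's doomsday.
In October the doomsday date is Oct 10.
Oct 30 is 20 days after Oct 10; 20 mod 7 = 6, so Wednesday + 6 = Tuesday.

Tuesday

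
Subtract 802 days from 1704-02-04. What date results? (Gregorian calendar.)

−365 (one year) → Feb 4, 1703 (437 left).
−365 (one year) → Feb 4, 1702 (72 left).
−4 → Jan 31, 1702 (end of Jan, 31 days; 68 left).
−31 → Dec 31, 1701 (end of Dec, 31 days; 37 left).
−31 → Nov 30, 1701 (end of Nov, 30 days; 6 left).
−6 → Nov 24, 1701.

November 24, 1701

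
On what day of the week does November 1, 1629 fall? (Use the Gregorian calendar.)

Doomsday rule: the anchor day for the 1600s is Tuesday. For year 29: 29÷12 = 2 r 5, and 5÷4 = 1, so 2+5+1 = 8.
Tuesday + 8 ≡ Wednesday — that's 1629's doomsday.
In November the doomsday date is Nov 7.
Nov 1 is 6 days before Nov 7; 6 mod 7 = 6, so Wednesday − 6 = Thursday.

Thursday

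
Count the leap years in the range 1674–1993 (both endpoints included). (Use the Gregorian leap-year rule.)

Multiples of 4 in [1674,1993]: 80.
Of those, multiples of 100: 3 (not leap unless ÷400).
Multiples of 400: 0.
Leap years = 80 − 3 + 0 = 77.

77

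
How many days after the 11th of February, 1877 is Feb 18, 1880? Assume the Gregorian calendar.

Feb 11, 1877 → Feb 11, 1878: 365 days.
Feb 11, 1878 → Feb 11, 1879: 365 days.
Feb 11, 1879 → Mar 11, 1879: 28 days (February has 28).
Mar 11, 1879 → Apr 11, 1879: 31 days (March has 31).
Apr 11, 1879 → May 11, 1879: 30 days (April has 30).
May 11, 1879 → Jun 11, 1879: 31 days (May has 31).
Jun 11, 1879 → Jul 11, 1879: 30 days (June has 30).
Jul 11, 1879 → Aug 11, 1879: 31 days (July has 31).
Aug 11, 1879 → Sep 11, 1879: 31 days (August has 31).
Sep 11, 1879 → Oct 11, 1879: 30 days (September has 30).
Oct 11, 1879 → Nov 11, 1879: 31 days (October has 31).
Nov 11, 1879 → Dec 11, 1879: 30 days (November has 30).
Dec 11, 1879 → Jan 11, 1880: 31 days (December has 31).
Jan 11, 1880 → Feb 11, 1880: 31 days (January has 31).
Feb 11, 1880 → Feb 18, 1880: 7 days.
Total: 1102 days.

1102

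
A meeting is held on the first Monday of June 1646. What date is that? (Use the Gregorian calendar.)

June 1, 1646 is a Friday.
The first Monday is therefore June 4 (3 days later).

June 4, 1646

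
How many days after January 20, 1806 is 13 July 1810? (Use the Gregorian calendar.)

1635

Jan 20, 1806 → Jan 20, 1807: 365 days.
Jan 20, 1807 → Jan 20, 1808: 365 days.
Jan 20, 1808 → Jan 20, 1809: 366 days (Feb 29, 1808 is in that span).
Jan 20, 1809 → Jan 20, 1810: 365 days.
Jan 20, 1810 → Feb 20, 1810: 31 days (January has 31).
Feb 20, 1810 → Mar 20, 1810: 28 days (February has 28).
Mar 20, 1810 → Apr 20, 1810: 31 days (March has 31).
Apr 20, 1810 → May 20, 1810: 30 days (April has 30).
May 20, 1810 → Jun 20, 1810: 31 days (May has 31).
Jun 20, 1810 → Jul 13, 1810: 23 days.
Total: 1635 days.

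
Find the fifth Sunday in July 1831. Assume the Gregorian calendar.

July 31, 1831

July 1, 1831 is a Friday.
The first Sunday is therefore July 3 (2 days later).
The fifth Sunday is 3 + 4×7 = July 31.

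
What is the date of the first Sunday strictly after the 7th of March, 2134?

Mar 7, 2134 is a Sunday.
From Sunday to the next Sunday is 7 days.
Mar 7, 2134 + 7 = Mar 14, 2134.

March 14, 2134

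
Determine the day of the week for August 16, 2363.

Doomsday rule: the anchor day for the 2300s is Wednesday. For year 63: 63÷12 = 5 r 3, and 3÷4 = 0, so 5+3+0 = 8.
Wednesday + 8 ≡ Thursday — that's 2363's doomsday.
In August the doomsday date is Aug 8.
Aug 16 is 8 days after Aug 8; 8 mod 7 = 1, so Thursday + 1 = Friday.

Friday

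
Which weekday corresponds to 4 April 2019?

January 1, 2019 is a Tuesday.
Jan 1, 2019 → Feb 1, 2019: 31 days (January has 31).
Feb 1, 2019 → Mar 1, 2019: 28 days (February has 28).
Mar 1, 2019 → Apr 1, 2019: 31 days (March has 31).
Apr 1, 2019 → Apr 4, 2019: 3 days.
Total: 93 days.
93 mod 7 = 2, so Tuesday + 2 = Thursday.

Thursday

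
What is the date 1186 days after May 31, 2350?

+365 (one year) → May 31, 2351 (821 left).
+366 (one year; includes Feb 29, 2352) → May 31, 2352 (455 left).
+365 (one year) → May 31, 2353 (90 left).
May has 31 days: +1 → Jun 1, 2353 (89 left).
Jun has 30 days: +30 → Jul 1, 2353 (59 left).
Jul has 31 days: +31 → Aug 1, 2353 (28 left).
+28 → Aug 29, 2353.

August 29, 2353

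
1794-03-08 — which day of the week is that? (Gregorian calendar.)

Doomsday rule: the anchor day for the 1700s is Sunday. For year 94: 94÷12 = 7 r 10, and 10÷4 = 2, so 7+10+2 = 19.
Sunday + 19 ≡ Friday — that's 1794's doomsday.
In March the doomsday date is Mar 14.
Mar 8 is 6 days before Mar 14; 6 mod 7 = 6, so Friday − 6 = Saturday.

Saturday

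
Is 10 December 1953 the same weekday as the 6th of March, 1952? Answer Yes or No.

From Mar 6, 1952 to Dec 10, 1953 is 644 days.
644 mod 7 = 0, so they are the same weekday.
(Mar 6, 1952 is a Thursday; Dec 10, 1953 is a Thursday.)

Yes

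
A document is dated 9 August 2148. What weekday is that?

Friday

Doomsday rule: the anchor day for the 2100s is Sunday. For year 48: 48÷12 = 4 r 0, and 0÷4 = 0, so 4+0+0 = 4.
Sunday + 4 ≡ Thursday — that's 2148's doomsday.
In August the doomsday date is Aug 8.
Aug 9 is 1 day after Aug 8; 1 mod 7 = 1, so Thursday + 1 = Friday.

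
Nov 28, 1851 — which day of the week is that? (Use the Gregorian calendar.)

Friday

January 1, 1851 is a Wednesday.
Jan 1, 1851 → Feb 1, 1851: 31 days (January has 31).
Feb 1, 1851 → Mar 1, 1851: 28 days (February has 28).
Mar 1, 1851 → Apr 1, 1851: 31 days (March has 31).
Apr 1, 1851 → May 1, 1851: 30 days (April has 30).
May 1, 1851 → Jun 1, 1851: 31 days (May has 31).
Jun 1, 1851 → Jul 1, 1851: 30 days (June has 30).
Jul 1, 1851 → Aug 1, 1851: 31 days (July has 31).
Aug 1, 1851 → Sep 1, 1851: 31 days (August has 31).
Sep 1, 1851 → Oct 1, 1851: 30 days (September has 30).
Oct 1, 1851 → Nov 1, 1851: 31 days (October has 31).
Nov 1, 1851 → Nov 28, 1851: 27 days.
Total: 331 days.
331 mod 7 = 2, so Wednesday + 2 = Friday.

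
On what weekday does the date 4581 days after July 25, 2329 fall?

Sunday

First find the weekday of Jul 25, 2329. Doomsday rule: the anchor day for the 2300s is Wednesday. For year 29: 29÷12 = 2 r 5, and 5÷4 = 1, so 2+5+1 = 8.
Wednesday + 8 ≡ Thursday — that's 2329's doomsday.
In July the doomsday date is Jul 11.
Jul 25 is 14 days after Jul 11; 14 mod 7 = 0, so Thursday + 0 = Thursday.
4581 mod 7 = 3, so 4581 days after a Thursday is Thursday + 3 = Sunday.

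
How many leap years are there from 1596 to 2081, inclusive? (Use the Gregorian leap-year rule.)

119

Multiples of 4 in [1596,2081]: 122.
Of those, multiples of 100: 5 (not leap unless ÷400).
Multiples of 400: 2.
Leap years = 122 − 5 + 2 = 119.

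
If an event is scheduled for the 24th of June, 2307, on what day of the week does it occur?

Monday

Doomsday rule: the anchor day for the 2300s is Wednesday. For year 07: 7÷12 = 0 r 7, and 7÷4 = 1, so 0+7+1 = 8.
Wednesday + 8 ≡ Thursday — that's 2307's doomsday.
In June the doomsday date is Jun 6.
Jun 24 is 18 days after Jun 6; 18 mod 7 = 4, so Thursday + 4 = Monday.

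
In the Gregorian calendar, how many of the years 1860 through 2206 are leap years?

84

Multiples of 4 in [1860,2206]: 87.
Of those, multiples of 100: 4 (not leap unless ÷400).
Multiples of 400: 1.
Leap years = 87 − 4 + 1 = 84.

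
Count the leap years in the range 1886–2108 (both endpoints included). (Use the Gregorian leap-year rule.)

Multiples of 4 in [1886,2108]: 56.
Of those, multiples of 100: 3 (not leap unless ÷400).
Multiples of 400: 1.
Leap years = 56 − 3 + 1 = 54.

54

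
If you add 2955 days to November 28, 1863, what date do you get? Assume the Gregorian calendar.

December 31, 1871

+366 (one year; includes Feb 29, 1864) → Nov 28, 1864 (2589 left).
+365 (one year) → Nov 28, 1865 (2224 left).
+365 (one year) → Nov 28, 1866 (1859 left).
+365 (one year) → Nov 28, 1867 (1494 left).
+366 (one year; includes Feb 29, 1868) → Nov 28, 1868 (1128 left).
+365 (one year) → Nov 28, 1869 (763 left).
+365 (one year) → Nov 28, 1870 (398 left).
Nov has 30 days: +3 → Dec 1, 1870 (395 left).
Dec has 31 days: +31 → Jan 1, 1871 (364 left).
Jan has 31 days: +31 → Feb 1, 1871 (333 left).
Feb has 28 days: +28 → Mar 1, 1871 (305 left).
Mar has 31 days: +31 → Apr 1, 1871 (274 left).
Apr has 30 days: +30 → May 1, 1871 (244 left).
May has 31 days: +31 → Jun 1, 1871 (213 left).
Jun has 30 days: +30 → Jul 1, 1871 (183 left).
Jul has 31 days: +31 → Aug 1, 1871 (152 left).
Aug has 31 days: +31 → Sep 1, 1871 (121 left).
Sep has 30 days: +30 → Oct 1, 1871 (91 left).
Oct has 31 days: +31 → Nov 1, 1871 (60 left).
Nov has 30 days: +30 → Dec 1, 1871 (30 left).
+30 → Dec 31, 1871.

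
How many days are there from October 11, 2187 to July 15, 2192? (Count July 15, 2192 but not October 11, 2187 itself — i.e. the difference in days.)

1739

Oct 11, 2187 → Oct 11, 2188: 366 days (Feb 29, 2188 is in that span).
Oct 11, 2188 → Oct 11, 2189: 365 days.
Oct 11, 2189 → Oct 11, 2190: 365 days.
Oct 11, 2190 → Oct 11, 2191: 365 days.
Oct 11, 2191 → Nov 11, 2191: 31 days (October has 31).
Nov 11, 2191 → Dec 11, 2191: 30 days (November has 30).
Dec 11, 2191 → Jan 11, 2192: 31 days (December has 31).
Jan 11, 2192 → Feb 11, 2192: 31 days (January has 31).
Feb 11, 2192 → Mar 11, 2192: 29 days (February has 29).
Mar 11, 2192 → Apr 11, 2192: 31 days (March has 31).
Apr 11, 2192 → May 11, 2192: 30 days (April has 30).
May 11, 2192 → Jun 11, 2192: 31 days (May has 31).
Jun 11, 2192 → Jul 11, 2192: 30 days (June has 30).
Jul 11, 2192 → Jul 15, 2192: 4 days.
Total: 1739 days.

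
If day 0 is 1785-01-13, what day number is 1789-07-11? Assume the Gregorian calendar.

Jan 13, 1785 → Jan 13, 1786: 365 days.
Jan 13, 1786 → Jan 13, 1787: 365 days.
Jan 13, 1787 → Jan 13, 1788: 365 days.
Jan 13, 1788 → Jan 13, 1789: 366 days (Feb 29, 1788 is in that span).
Jan 13, 1789 → Feb 13, 1789: 31 days (January has 31).
Feb 13, 1789 → Mar 13, 1789: 28 days (February has 28).
Mar 13, 1789 → Apr 13, 1789: 31 days (March has 31).
Apr 13, 1789 → May 13, 1789: 30 days (April has 30).
May 13, 1789 → Jun 13, 1789: 31 days (May has 31).
Jun 13, 1789 → Jul 11, 1789: 28 days.
Total: 1640 days.

1640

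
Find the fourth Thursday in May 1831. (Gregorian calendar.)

May 1, 1831 is a Sunday.
The first Thursday is therefore May 5 (4 days later).
The fourth Thursday is 5 + 3×7 = May 26.

May 26, 1831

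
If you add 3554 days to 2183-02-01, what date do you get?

October 25, 2192

+365 (one year) → Feb 1, 2184 (3189 left).
+366 (one year; includes Feb 29, 2184) → Feb 1, 2185 (2823 left).
+365 (one year) → Feb 1, 2186 (2458 left).
+365 (one year) → Feb 1, 2187 (2093 left).
+365 (one year) → Feb 1, 2188 (1728 left).
+366 (one year; includes Feb 29, 2188) → Feb 1, 2189 (1362 left).
+365 (one year) → Feb 1, 2190 (997 left).
+365 (one year) → Feb 1, 2191 (632 left).
+365 (one year) → Feb 1, 2192 (267 left).
Feb has 29 days: +29 → Mar 1, 2192 (238 left).
Mar has 31 days: +31 → Apr 1, 2192 (207 left).
Apr has 30 days: +30 → May 1, 2192 (177 left).
May has 31 days: +31 → Jun 1, 2192 (146 left).
Jun has 30 days: +30 → Jul 1, 2192 (116 left).
Jul has 31 days: +31 → Aug 1, 2192 (85 left).
Aug has 31 days: +31 → Sep 1, 2192 (54 left).
Sep has 30 days: +30 → Oct 1, 2192 (24 left).
+24 → Oct 25, 2192.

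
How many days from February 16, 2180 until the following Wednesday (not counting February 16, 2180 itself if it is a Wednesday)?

Feb 16, 2180 is a Wednesday.
From Wednesday to the next Wednesday is 7 days.

7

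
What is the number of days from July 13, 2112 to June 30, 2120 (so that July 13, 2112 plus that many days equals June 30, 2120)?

Jul 13, 2112 → Jul 13, 2113: 365 days.
Jul 13, 2113 → Jul 13, 2114: 365 days.
Jul 13, 2114 → Jul 13, 2115: 365 days.
Jul 13, 2115 → Jul 13, 2116: 366 days (Feb 29, 2116 is in that span).
Jul 13, 2116 → Jul 13, 2117: 365 days.
Jul 13, 2117 → Jul 13, 2118: 365 days.
Jul 13, 2118 → Jul 13, 2119: 365 days.
Jul 13, 2119 → Aug 13, 2119: 31 days (July has 31).
Aug 13, 2119 → Sep 13, 2119: 31 days (August has 31).
Sep 13, 2119 → Oct 13, 2119: 30 days (September has 30).
Oct 13, 2119 → Nov 13, 2119: 31 days (October has 31).
Nov 13, 2119 → Dec 13, 2119: 30 days (November has 30).
Dec 13, 2119 → Jan 13, 2120: 31 days (December has 31).
Jan 13, 2120 → Feb 13, 2120: 31 days (January has 31).
Feb 13, 2120 → Mar 13, 2120: 29 days (February has 29).
Mar 13, 2120 → Apr 13, 2120: 31 days (March has 31).
Apr 13, 2120 → May 13, 2120: 30 days (April has 30).
May 13, 2120 → Jun 13, 2120: 31 days (May has 31).
Jun 13, 2120 → Jun 30, 2120: 17 days.
Total: 2909 days.

2909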